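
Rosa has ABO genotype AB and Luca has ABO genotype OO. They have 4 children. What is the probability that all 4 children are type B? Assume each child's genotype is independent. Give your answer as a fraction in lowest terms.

1/16

ABO cross AB × OO → 1/2 A, 1/2 B.
So P(type B) = 1/2 per child.
All 4 independent: (1/2)^4 = 1/16.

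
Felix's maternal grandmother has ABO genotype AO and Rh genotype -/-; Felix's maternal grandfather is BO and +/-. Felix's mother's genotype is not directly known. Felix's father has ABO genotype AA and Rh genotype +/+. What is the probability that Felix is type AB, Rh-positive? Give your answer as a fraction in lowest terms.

Felix's mother's ABO genotype from AO × BO: 1/4 AB, 1/4 AO, 1/4 BO, 1/4 OO.
Crossing each possibility with the father AA and summing P(type AB): 1/4·1/2 + 1/4·0 + 1/4·1/2 + 1/4·0 = 1/4.
Similarly for Rh via the mother's Rh distribution: P(Rh+) = 1.
Independent loci: 1/4 × 1 = 1/4.

1/4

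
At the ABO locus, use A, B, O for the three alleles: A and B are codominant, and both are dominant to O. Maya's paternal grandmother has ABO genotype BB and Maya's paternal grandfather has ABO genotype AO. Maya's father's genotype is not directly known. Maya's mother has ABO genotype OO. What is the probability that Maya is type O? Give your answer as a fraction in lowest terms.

1/4

Maya's father's ABO genotype from BB × AO: 1/2 AB, 1/2 BO.
Crossing each possibility with the mother OO and summing P(type O): 1/2·0 + 1/2·1/2 = 1/4.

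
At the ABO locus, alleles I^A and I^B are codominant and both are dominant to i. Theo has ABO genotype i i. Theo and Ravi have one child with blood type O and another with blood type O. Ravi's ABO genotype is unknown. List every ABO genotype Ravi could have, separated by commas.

I^A i, I^B i, i i

For each candidate genotype of Ravi, check whether crossing it with i i can produce every observed child phenotype.
  I^A I^A → possible child types {A} ✗
  I^A I^B → possible child types {A, B} ✗
  I^A i → possible child types {O, A} ✓
  I^B I^B → possible child types {B} ✗
  I^B i → possible child types {O, B} ✓
  i i → possible child types {O} ✓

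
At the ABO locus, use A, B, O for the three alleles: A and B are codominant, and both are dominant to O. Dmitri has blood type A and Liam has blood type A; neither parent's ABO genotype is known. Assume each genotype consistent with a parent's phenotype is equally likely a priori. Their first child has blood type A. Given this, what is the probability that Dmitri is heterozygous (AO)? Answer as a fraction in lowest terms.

Possible genotypes: Dmitri ∈ {AA, AO}; Liam ∈ {AA, AO}.
Weight each parental genotype pair by prior × P(type-A child):
  AA × AA: posterior weight 4/15.
  AA × AO: posterior weight 4/15.
  AO × AA: posterior weight 4/15.
  AO × AO: posterior weight 1/5.
Sum the posterior weight over pairs where Dmitri is AO: 7/15.

7/15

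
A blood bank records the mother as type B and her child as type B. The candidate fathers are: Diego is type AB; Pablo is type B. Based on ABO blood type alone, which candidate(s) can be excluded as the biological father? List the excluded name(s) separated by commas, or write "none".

A candidate is excluded only if no genotype consistent with his phenotype could produce a type B child with a type B mother.
Every candidate has at least one consistent genotype combination, so none can be excluded.

none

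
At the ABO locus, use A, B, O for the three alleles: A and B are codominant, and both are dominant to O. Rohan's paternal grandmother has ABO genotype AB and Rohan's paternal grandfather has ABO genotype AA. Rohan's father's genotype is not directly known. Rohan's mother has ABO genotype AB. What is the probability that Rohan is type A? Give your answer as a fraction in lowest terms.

3/8

Rohan's father's ABO genotype from AB × AA: 1/2 AA, 1/2 AB.
Crossing each possibility with the mother AB and summing P(type A): 1/2·1/2 + 1/2·1/4 = 3/8.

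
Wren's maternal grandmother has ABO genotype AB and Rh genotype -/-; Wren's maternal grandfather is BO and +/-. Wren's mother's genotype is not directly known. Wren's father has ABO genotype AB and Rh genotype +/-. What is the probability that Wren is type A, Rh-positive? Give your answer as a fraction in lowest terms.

5/32

Wren's mother's ABO genotype from AB × BO: 1/4 AB, 1/4 AO, 1/4 BB, 1/4 BO.
Crossing each possibility with the father AB and summing P(type A): 1/4·1/4 + 1/4·1/2 + 1/4·0 + 1/4·1/4 = 1/4.
Similarly for Rh via the mother's Rh distribution: P(Rh+) = 5/8.
Independent loci: 1/4 × 5/8 = 5/32.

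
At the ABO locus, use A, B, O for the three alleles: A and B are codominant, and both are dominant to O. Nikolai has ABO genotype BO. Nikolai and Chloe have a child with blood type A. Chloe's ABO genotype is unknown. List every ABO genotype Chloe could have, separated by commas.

AA, AB, AO

For each candidate genotype of Chloe, check whether crossing it with BO can produce every observed child phenotype.
  AA → possible child types {A, AB} ✓
  AB → possible child types {A, B, AB} ✓
  AO → possible child types {O, A, B, AB} ✓
  BB → possible child types {B} ✗
  BO → possible child types {O, B} ✗
  OO → possible child types {O, B} ✗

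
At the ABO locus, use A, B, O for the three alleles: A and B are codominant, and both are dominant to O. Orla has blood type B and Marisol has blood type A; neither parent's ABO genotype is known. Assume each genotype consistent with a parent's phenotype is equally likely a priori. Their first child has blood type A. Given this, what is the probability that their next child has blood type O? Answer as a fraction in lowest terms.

Possible genotypes: Orla ∈ {BB, BO}; Marisol ∈ {AA, AO}.
Weight each parental genotype pair by prior × P(type-A child):
  BO × AA: posterior weight 2/3; P(next child type O) = 0.
  BO × AO: posterior weight 1/3; P(next child type O) = 1/4.
Weighted sum = 1/12.

1/12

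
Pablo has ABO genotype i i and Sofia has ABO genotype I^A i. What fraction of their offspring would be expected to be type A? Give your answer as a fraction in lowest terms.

ABO cross i i × I^A i → offspring phenotypes: 1/2 O, 1/2 A.
So P(type A) = 1/2.

1/2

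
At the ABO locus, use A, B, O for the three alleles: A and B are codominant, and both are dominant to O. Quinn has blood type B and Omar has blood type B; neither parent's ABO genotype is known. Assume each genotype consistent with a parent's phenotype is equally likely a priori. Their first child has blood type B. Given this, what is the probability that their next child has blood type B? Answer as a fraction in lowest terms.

Possible genotypes: Quinn ∈ {BB, BO}; Omar ∈ {BB, BO}.
Weight each parental genotype pair by prior × P(type-B child):
  BB × BB: posterior weight 4/15; P(next child type B) = 1.
  BB × BO: posterior weight 4/15; P(next child type B) = 1.
  BO × BB: posterior weight 4/15; P(next child type B) = 1.
  BO × BO: posterior weight 1/5; P(next child type B) = 3/4.
Weighted sum = 19/20.

19/20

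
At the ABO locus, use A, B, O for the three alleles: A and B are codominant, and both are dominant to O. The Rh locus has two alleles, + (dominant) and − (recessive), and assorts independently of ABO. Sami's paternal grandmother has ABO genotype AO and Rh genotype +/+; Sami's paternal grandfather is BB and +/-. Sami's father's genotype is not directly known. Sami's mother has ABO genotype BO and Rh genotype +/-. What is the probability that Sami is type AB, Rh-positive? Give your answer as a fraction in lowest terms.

7/64

Sami's father's ABO genotype from AO × BB: 1/2 AB, 1/2 BO.
Crossing each possibility with the mother BO and summing P(type AB): 1/2·1/4 + 1/2·0 = 1/8.
Similarly for Rh via the father's Rh distribution: P(Rh+) = 7/8.
Independent loci: 1/8 × 7/8 = 7/64.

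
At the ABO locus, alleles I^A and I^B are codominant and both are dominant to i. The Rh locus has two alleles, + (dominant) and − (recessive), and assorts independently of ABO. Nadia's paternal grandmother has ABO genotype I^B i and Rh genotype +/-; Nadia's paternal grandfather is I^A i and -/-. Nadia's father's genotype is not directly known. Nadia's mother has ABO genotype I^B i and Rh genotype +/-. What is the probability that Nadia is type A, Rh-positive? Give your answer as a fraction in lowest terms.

5/64

Nadia's father's ABO genotype from I^B i × I^A i: 1/4 I^A I^B, 1/4 I^A i, 1/4 I^B i, 1/4 i i.
Crossing each possibility with the mother I^B i and summing P(type A): 1/4·1/4 + 1/4·1/4 + 1/4·0 + 1/4·0 = 1/8.
Similarly for Rh via the father's Rh distribution: P(Rh+) = 5/8.
Independent loci: 1/8 × 5/8 = 5/64.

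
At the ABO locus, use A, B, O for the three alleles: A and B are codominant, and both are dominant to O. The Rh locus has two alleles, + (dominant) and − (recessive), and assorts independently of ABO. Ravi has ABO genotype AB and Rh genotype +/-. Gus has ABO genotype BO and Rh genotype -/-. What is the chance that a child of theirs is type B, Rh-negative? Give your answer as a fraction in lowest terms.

1/4

ABO cross AB × BO → offspring phenotypes: 1/4 A, 1/2 B, 1/4 AB.
Rh cross +/- × -/- → 1/2 Rh+, 1/2 Rh-.
Independent loci: P(type B, Rh-negative) = 1/2 × 1/2 = 1/4.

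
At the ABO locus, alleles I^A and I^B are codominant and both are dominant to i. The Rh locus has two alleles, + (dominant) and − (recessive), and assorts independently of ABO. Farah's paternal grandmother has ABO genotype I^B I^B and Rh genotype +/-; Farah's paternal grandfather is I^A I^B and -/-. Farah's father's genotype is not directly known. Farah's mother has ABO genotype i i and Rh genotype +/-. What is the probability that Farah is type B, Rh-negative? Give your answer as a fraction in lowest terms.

Farah's father's ABO genotype from I^B I^B × I^A I^B: 1/2 I^A I^B, 1/2 I^B I^B.
Crossing each possibility with the mother i i and summing P(type B): 1/2·1/2 + 1/2·1 = 3/4.
Similarly for Rh via the father's Rh distribution: P(Rh-) = 3/8.
Independent loci: 3/4 × 3/8 = 9/32.

9/32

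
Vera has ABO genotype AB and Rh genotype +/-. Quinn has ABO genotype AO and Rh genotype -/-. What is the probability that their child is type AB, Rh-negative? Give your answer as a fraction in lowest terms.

ABO cross AB × AO → offspring phenotypes: 1/2 A, 1/4 B, 1/4 AB.
Rh cross +/- × -/- → 1/2 Rh+, 1/2 Rh-.
Independent loci: P(type AB, Rh-negative) = 1/4 × 1/2 = 1/8.

1/8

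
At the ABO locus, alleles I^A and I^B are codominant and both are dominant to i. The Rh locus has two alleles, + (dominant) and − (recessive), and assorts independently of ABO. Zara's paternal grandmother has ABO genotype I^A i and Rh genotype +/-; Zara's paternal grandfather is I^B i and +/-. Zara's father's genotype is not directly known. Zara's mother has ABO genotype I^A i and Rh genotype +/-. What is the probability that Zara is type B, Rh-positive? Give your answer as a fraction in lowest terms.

3/32

Zara's father's ABO genotype from I^A i × I^B i: 1/4 I^A I^B, 1/4 I^A i, 1/4 I^B i, 1/4 i i.
Crossing each possibility with the mother I^A i and summing P(type B): 1/4·1/4 + 1/4·0 + 1/4·1/4 + 1/4·0 = 1/8.
Similarly for Rh via the father's Rh distribution: P(Rh+) = 3/4.
Independent loci: 1/8 × 3/4 = 3/32.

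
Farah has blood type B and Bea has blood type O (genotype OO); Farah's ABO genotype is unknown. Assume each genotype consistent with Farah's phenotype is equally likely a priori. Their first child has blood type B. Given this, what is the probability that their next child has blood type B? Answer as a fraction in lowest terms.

Possible genotypes: Farah ∈ {BB, BO}; Bea ∈ {OO}.
Weight each parental genotype pair by prior × P(type-B child):
  BB × OO: posterior weight 2/3; P(next child type B) = 1.
  BO × OO: posterior weight 1/3; P(next child type B) = 1/2.
Weighted sum = 5/6.

5/6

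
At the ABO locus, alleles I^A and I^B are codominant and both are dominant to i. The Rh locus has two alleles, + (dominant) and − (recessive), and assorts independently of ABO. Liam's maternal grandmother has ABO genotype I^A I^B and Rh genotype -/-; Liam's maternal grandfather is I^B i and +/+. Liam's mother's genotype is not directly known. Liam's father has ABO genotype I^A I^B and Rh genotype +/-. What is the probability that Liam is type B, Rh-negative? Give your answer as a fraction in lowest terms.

Liam's mother's ABO genotype from I^A I^B × I^B i: 1/4 I^A I^B, 1/4 I^A i, 1/4 I^B I^B, 1/4 I^B i.
Crossing each possibility with the father I^A I^B and summing P(type B): 1/4·1/4 + 1/4·1/4 + 1/4·1/2 + 1/4·1/2 = 3/8.
Similarly for Rh via the mother's Rh distribution: P(Rh-) = 1/4.
Independent loci: 3/8 × 1/4 = 3/32.

3/32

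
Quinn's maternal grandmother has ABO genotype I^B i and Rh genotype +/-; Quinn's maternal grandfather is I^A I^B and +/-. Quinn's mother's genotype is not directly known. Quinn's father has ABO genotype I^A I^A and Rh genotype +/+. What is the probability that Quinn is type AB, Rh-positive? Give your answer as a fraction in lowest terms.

1/2

Quinn's mother's ABO genotype from I^B i × I^A I^B: 1/4 I^A I^B, 1/4 I^A i, 1/4 I^B I^B, 1/4 I^B i.
Crossing each possibility with the father I^A I^A and summing P(type AB): 1/4·1/2 + 1/4·0 + 1/4·1 + 1/4·1/2 = 1/2.
Similarly for Rh via the mother's Rh distribution: P(Rh+) = 1.
Independent loci: 1/2 × 1 = 1/2.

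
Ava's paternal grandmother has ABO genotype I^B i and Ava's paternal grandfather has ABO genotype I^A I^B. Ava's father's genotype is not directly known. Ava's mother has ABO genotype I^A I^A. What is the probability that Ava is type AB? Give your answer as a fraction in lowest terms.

Ava's father's ABO genotype from I^B i × I^A I^B: 1/4 I^A I^B, 1/4 I^A i, 1/4 I^B I^B, 1/4 I^B i.
Crossing each possibility with the mother I^A I^A and summing P(type AB): 1/4·1/2 + 1/4·0 + 1/4·1 + 1/4·1/2 = 1/2.

1/2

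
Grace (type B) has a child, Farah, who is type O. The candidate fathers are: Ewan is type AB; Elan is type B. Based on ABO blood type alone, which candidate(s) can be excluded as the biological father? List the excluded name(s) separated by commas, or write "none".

A candidate is excluded only if no genotype consistent with his phenotype could produce a type O child with a type B mother.
Ewan (type AB): no genotype consistent with that phenotype can produce a type-O child with a type-B mother.

Ewan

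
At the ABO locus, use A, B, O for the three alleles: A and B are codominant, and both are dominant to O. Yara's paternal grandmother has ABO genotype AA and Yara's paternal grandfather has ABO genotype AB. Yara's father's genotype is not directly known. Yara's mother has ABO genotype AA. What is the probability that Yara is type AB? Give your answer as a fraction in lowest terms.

1/4

Yara's father's ABO genotype from AA × AB: 1/2 AA, 1/2 AB.
Crossing each possibility with the mother AA and summing P(type AB): 1/2·0 + 1/2·1/2 = 1/4.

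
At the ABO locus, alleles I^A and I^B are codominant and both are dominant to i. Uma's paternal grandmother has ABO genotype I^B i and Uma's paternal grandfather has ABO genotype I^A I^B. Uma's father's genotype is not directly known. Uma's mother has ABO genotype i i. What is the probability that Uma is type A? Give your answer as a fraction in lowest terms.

Uma's father's ABO genotype from I^B i × I^A I^B: 1/4 I^A I^B, 1/4 I^A i, 1/4 I^B I^B, 1/4 I^B i.
Crossing each possibility with the mother i i and summing P(type A): 1/4·1/2 + 1/4·1/2 + 1/4·0 + 1/4·0 = 1/4.

1/4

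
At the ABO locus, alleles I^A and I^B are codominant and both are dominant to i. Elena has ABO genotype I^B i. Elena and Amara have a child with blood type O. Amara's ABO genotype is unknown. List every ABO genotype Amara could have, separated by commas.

I^A i, I^B i, i i

For each candidate genotype of Amara, check whether crossing it with I^B i can produce every observed child phenotype.
  I^A I^A → possible child types {A, AB} ✗
  I^A I^B → possible child types {A, B, AB} ✗
  I^A i → possible child types {O, A, B, AB} ✓
  I^B I^B → possible child types {B} ✗
  I^B i → possible child types {O, B} ✓
  i i → possible child types {O, B} ✓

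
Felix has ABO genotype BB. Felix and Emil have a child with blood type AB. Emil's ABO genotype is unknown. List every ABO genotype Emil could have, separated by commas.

For each candidate genotype of Emil, check whether crossing it with BB can produce every observed child phenotype.
  AA → possible child types {AB} ✓
  AB → possible child types {B, AB} ✓
  AO → possible child types {B, AB} ✓
  BB → possible child types {B} ✗
  BO → possible child types {B} ✗
  OO → possible child types {B} ✗

AA, AB, AO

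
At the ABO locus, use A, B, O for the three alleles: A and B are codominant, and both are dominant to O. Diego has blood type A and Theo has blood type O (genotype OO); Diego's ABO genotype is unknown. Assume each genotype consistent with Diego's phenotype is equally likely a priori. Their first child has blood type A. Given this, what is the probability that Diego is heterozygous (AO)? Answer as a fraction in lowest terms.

1/3

Possible genotypes: Diego ∈ {AA, AO}; Theo ∈ {OO}.
Weight each parental genotype pair by prior × P(type-A child):
  AA × OO: posterior weight 2/3.
  AO × OO: posterior weight 1/3.
Sum the posterior weight over pairs where Diego is AO: 1/3.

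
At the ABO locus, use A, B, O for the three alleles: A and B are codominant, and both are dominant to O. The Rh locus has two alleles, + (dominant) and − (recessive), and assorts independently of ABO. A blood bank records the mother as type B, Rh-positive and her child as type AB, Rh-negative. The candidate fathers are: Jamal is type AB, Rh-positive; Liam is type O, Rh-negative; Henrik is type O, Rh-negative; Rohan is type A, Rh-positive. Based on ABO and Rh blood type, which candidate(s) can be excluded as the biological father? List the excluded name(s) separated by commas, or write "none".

A candidate is excluded only if no genotype consistent with his phenotype could produce a type AB, Rh-negative child with a type B, Rh-positive mother.
Liam (type O, Rh-): no genotype consistent with that phenotype can produce a type-AB Rh- child with a type-B mother.
Henrik (type O, Rh-): no genotype consistent with that phenotype can produce a type-AB Rh- child with a type-B mother.

Liam, Henrik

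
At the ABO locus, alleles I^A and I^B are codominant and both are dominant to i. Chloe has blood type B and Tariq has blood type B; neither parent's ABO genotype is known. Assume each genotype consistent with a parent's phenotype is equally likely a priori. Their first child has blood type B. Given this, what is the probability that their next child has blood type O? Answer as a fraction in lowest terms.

1/20

Possible genotypes: Chloe ∈ {I^B I^B, I^B i}; Tariq ∈ {I^B I^B, I^B i}.
Weight each parental genotype pair by prior × P(type-B child):
  I^B I^B × I^B I^B: posterior weight 4/15; P(next child type O) = 0.
  I^B I^B × I^B i: posterior weight 4/15; P(next child type O) = 0.
  I^B i × I^B I^B: posterior weight 4/15; P(next child type O) = 0.
  I^B i × I^B i: posterior weight 1/5; P(next child type O) = 1/4.
Weighted sum = 1/20.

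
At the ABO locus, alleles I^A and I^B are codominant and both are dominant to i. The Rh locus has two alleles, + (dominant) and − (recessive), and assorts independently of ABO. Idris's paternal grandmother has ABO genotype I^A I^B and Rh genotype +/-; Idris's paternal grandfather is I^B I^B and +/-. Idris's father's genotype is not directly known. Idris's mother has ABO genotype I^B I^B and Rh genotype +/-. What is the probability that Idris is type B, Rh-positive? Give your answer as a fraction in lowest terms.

Idris's father's ABO genotype from I^A I^B × I^B I^B: 1/2 I^A I^B, 1/2 I^B I^B.
Crossing each possibility with the mother I^B I^B and summing P(type B): 1/2·1/2 + 1/2·1 = 3/4.
Similarly for Rh via the father's Rh distribution: P(Rh+) = 3/4.
Independent loci: 3/4 × 3/4 = 9/16.

9/16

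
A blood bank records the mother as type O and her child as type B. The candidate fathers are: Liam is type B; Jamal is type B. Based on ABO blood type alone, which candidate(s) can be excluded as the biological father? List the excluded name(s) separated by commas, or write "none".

none

A candidate is excluded only if no genotype consistent with his phenotype could produce a type B child with a type O mother.
Every candidate has at least one consistent genotype combination, so none can be excluded.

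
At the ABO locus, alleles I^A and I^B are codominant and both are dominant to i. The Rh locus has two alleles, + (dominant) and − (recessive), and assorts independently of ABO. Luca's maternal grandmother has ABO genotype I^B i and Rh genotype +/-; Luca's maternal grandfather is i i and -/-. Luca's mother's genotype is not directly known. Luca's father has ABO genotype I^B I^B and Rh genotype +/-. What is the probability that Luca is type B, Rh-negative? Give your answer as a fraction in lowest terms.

Luca's mother's ABO genotype from I^B i × i i: 1/2 I^B i, 1/2 i i.
Crossing each possibility with the father I^B I^B and summing P(type B): 1/2·1 + 1/2·1 = 1.
Similarly for Rh via the mother's Rh distribution: P(Rh-) = 3/8.
Independent loci: 1 × 3/8 = 3/8.

3/8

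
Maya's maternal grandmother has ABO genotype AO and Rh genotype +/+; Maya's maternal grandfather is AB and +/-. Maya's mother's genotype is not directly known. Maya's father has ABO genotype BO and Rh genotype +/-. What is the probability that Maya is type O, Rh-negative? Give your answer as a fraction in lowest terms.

Maya's mother's ABO genotype from AO × AB: 1/4 AA, 1/4 AB, 1/4 AO, 1/4 BO.
Crossing each possibility with the father BO and summing P(type O): 1/4·0 + 1/4·0 + 1/4·1/4 + 1/4·1/4 = 1/8.
Similarly for Rh via the mother's Rh distribution: P(Rh-) = 1/8.
Independent loci: 1/8 × 1/8 = 1/64.

1/64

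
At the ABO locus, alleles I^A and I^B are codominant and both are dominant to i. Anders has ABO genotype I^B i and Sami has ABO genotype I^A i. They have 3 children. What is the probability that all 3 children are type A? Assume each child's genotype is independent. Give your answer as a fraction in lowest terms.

1/64

ABO cross I^B i × I^A i → 1/4 O, 1/4 A, 1/4 B, 1/4 AB.
So P(type A) = 1/4 per child.
All 3 independent: (1/4)^3 = 1/64.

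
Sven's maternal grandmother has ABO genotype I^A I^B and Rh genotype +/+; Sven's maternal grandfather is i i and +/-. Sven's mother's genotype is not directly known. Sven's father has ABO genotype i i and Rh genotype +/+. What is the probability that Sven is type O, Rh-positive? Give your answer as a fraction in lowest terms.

1/2

Sven's mother's ABO genotype from I^A I^B × i i: 1/2 I^A i, 1/2 I^B i.
Crossing each possibility with the father i i and summing P(type O): 1/2·1/2 + 1/2·1/2 = 1/2.
Similarly for Rh via the mother's Rh distribution: P(Rh+) = 1.
Independent loci: 1/2 × 1 = 1/2.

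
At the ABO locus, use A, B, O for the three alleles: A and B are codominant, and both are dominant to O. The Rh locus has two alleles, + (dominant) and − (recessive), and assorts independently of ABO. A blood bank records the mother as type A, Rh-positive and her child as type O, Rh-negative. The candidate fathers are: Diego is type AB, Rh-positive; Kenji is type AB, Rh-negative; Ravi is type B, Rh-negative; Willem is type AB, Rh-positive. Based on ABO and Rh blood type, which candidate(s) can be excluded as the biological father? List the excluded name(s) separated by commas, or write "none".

Diego, Kenji, Willem

A candidate is excluded only if no genotype consistent with his phenotype could produce a type O, Rh-negative child with a type A, Rh-positive mother.
Diego (type AB, Rh+): no genotype consistent with that phenotype can produce a type-O Rh- child with a type-A mother.
Kenji (type AB, Rh-): no genotype consistent with that phenotype can produce a type-O Rh- child with a type-A mother.
Willem (type AB, Rh+): no genotype consistent with that phenotype can produce a type-O Rh- child with a type-A mother.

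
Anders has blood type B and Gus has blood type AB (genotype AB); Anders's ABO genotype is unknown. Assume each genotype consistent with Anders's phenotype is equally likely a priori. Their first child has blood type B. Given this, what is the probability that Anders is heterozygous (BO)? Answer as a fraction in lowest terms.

1/2

Possible genotypes: Anders ∈ {BB, BO}; Gus ∈ {AB}.
Weight each parental genotype pair by prior × P(type-B child):
  BB × AB: posterior weight 1/2.
  BO × AB: posterior weight 1/2.
Sum the posterior weight over pairs where Anders is BO: 1/2.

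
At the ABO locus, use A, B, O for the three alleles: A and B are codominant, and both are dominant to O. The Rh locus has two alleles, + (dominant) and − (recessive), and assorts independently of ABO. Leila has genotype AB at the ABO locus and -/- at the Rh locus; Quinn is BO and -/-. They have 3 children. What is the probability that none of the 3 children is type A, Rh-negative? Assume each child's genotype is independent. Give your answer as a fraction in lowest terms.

27/64

ABO cross AB × BO → 1/4 A, 1/2 B, 1/4 AB.
Rh cross -/- × -/- → 1 Rh-; so P(type A, Rh-negative) = 1/4 × 1 = 1/4 per child.
P(not type A, Rh-negative) = 3/4 for one child; (3/4)^3 = 27/64.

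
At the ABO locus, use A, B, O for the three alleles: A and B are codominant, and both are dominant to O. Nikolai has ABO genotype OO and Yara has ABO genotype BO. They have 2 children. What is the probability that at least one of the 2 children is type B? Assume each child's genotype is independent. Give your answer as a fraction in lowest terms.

ABO cross OO × BO → 1/2 O, 1/2 B.
So P(type B) = 1/2 per child.
P(none) = (1/2)^2 = 1/4; P(at least one) = 1 − 1/4 = 3/4.

3/4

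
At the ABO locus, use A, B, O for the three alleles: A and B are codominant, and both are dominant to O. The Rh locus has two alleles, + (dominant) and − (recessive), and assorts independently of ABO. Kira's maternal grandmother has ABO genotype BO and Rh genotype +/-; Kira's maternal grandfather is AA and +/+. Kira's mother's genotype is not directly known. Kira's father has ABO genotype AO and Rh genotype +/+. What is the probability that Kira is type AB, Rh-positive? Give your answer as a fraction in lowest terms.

Kira's mother's ABO genotype from BO × AA: 1/2 AB, 1/2 AO.
Crossing each possibility with the father AO and summing P(type AB): 1/2·1/4 + 1/2·0 = 1/8.
Similarly for Rh via the mother's Rh distribution: P(Rh+) = 1.
Independent loci: 1/8 × 1 = 1/8.

1/8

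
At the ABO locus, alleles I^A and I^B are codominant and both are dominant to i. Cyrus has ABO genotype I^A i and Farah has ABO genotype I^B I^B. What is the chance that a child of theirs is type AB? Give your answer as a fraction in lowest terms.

1/2

ABO cross I^A i × I^B I^B → offspring phenotypes: 1/2 B, 1/2 AB.
So P(type AB) = 1/2.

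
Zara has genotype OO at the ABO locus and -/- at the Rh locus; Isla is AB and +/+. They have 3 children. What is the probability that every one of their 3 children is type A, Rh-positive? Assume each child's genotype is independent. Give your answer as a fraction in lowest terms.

1/8

ABO cross OO × AB → 1/2 A, 1/2 B.
Rh cross -/- × +/+ → 1 Rh+; so P(type A, Rh-positive) = 1/2 × 1 = 1/2 per child.
All 3 independent: (1/2)^3 = 1/8.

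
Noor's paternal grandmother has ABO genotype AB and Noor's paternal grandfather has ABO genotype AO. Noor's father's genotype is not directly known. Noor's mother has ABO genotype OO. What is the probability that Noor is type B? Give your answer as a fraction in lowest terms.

1/4

Noor's father's ABO genotype from AB × AO: 1/4 AA, 1/4 AB, 1/4 AO, 1/4 BO.
Crossing each possibility with the mother OO and summing P(type B): 1/4·0 + 1/4·1/2 + 1/4·0 + 1/4·1/2 = 1/4.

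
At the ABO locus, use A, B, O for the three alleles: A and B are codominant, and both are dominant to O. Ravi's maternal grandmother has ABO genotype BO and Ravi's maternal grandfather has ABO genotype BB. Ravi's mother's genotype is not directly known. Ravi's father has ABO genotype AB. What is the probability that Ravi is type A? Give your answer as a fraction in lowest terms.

1/8

Ravi's mother's ABO genotype from BO × BB: 1/2 BB, 1/2 BO.
Crossing each possibility with the father AB and summing P(type A): 1/2·0 + 1/2·1/4 = 1/8.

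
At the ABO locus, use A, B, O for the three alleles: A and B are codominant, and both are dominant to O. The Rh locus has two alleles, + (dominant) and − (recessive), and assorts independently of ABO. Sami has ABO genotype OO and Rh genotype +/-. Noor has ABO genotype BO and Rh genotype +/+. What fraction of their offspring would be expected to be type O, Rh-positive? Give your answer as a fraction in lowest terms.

1/2

ABO cross OO × BO → offspring phenotypes: 1/2 O, 1/2 B.
Rh cross +/- × +/+ → 1 Rh+.
Independent loci: P(type O, Rh-positive) = 1/2 × 1 = 1/2.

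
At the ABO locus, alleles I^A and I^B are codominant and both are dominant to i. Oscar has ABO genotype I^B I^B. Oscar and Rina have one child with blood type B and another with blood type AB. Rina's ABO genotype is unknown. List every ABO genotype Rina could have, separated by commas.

I^A I^B, I^A i

For each candidate genotype of Rina, check whether crossing it with I^B I^B can produce every observed child phenotype.
  I^A I^A → possible child types {AB} ✗
  I^A I^B → possible child types {B, AB} ✓
  I^A i → possible child types {B, AB} ✓
  I^B I^B → possible child types {B} ✗
  I^B i → possible child types {B} ✗
  i i → possible child types {B} ✗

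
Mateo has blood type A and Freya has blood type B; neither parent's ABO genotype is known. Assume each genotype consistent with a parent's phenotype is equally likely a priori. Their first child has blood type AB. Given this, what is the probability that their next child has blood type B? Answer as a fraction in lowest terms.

Possible genotypes: Mateo ∈ {AA, AO}; Freya ∈ {BB, BO}.
Weight each parental genotype pair by prior × P(type-AB child):
  AA × BB: posterior weight 4/9; P(next child type B) = 0.
  AA × BO: posterior weight 2/9; P(next child type B) = 0.
  AO × BB: posterior weight 2/9; P(next child type B) = 1/2.
  AO × BO: posterior weight 1/9; P(next child type B) = 1/4.
Weighted sum = 5/36.

5/36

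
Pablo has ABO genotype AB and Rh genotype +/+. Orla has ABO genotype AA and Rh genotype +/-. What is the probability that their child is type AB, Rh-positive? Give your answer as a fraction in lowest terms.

ABO cross AB × AA → offspring phenotypes: 1/2 A, 1/2 AB.
Rh cross +/+ × +/- → 1 Rh+.
Independent loci: P(type AB, Rh-positive) = 1/2 × 1 = 1/2.

1/2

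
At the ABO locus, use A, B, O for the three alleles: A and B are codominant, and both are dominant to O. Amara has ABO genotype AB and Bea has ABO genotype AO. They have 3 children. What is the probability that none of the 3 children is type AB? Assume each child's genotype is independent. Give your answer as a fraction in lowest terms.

27/64

ABO cross AB × AO → 1/2 A, 1/4 B, 1/4 AB.
So P(type AB) = 1/4 per child.
P(not type AB) = 3/4 for one child; (3/4)^3 = 27/64.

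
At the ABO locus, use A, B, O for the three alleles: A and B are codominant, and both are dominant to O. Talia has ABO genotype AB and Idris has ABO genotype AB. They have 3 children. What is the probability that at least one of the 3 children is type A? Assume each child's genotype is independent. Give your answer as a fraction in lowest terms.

37/64

ABO cross AB × AB → 1/4 A, 1/4 B, 1/2 AB.
So P(type A) = 1/4 per child.
P(none) = (3/4)^3 = 27/64; P(at least one) = 1 − 27/64 = 37/64.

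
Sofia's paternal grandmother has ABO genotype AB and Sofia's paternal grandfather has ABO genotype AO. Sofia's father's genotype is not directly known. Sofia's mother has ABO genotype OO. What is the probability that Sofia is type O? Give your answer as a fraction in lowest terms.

Sofia's father's ABO genotype from AB × AO: 1/4 AA, 1/4 AB, 1/4 AO, 1/4 BO.
Crossing each possibility with the mother OO and summing P(type O): 1/4·0 + 1/4·0 + 1/4·1/2 + 1/4·1/2 = 1/4.

1/4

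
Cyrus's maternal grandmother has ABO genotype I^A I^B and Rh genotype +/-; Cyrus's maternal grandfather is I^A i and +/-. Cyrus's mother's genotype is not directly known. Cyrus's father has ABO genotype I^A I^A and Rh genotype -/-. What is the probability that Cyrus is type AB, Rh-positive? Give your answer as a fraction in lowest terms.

1/8

Cyrus's mother's ABO genotype from I^A I^B × I^A i: 1/4 I^A I^A, 1/4 I^A I^B, 1/4 I^A i, 1/4 I^B i.
Crossing each possibility with the father I^A I^A and summing P(type AB): 1/4·0 + 1/4·1/2 + 1/4·0 + 1/4·1/2 = 1/4.
Similarly for Rh via the mother's Rh distribution: P(Rh+) = 1/2.
Independent loci: 1/4 × 1/2 = 1/8.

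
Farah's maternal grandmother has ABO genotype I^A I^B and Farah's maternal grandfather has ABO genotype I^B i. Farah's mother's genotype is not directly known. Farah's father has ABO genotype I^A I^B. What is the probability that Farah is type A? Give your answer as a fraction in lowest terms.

Farah's mother's ABO genotype from I^A I^B × I^B i: 1/4 I^A I^B, 1/4 I^A i, 1/4 I^B I^B, 1/4 I^B i.
Crossing each possibility with the father I^A I^B and summing P(type A): 1/4·1/4 + 1/4·1/2 + 1/4·0 + 1/4·1/4 = 1/4.

1/4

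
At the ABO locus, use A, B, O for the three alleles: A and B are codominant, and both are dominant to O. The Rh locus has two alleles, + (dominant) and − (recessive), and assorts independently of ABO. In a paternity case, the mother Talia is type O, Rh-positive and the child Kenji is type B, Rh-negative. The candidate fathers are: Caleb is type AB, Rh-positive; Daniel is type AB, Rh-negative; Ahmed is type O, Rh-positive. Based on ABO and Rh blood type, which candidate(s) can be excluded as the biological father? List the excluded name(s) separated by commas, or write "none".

Ahmed

A candidate is excluded only if no genotype consistent with his phenotype could produce a type B, Rh-negative child with a type O, Rh-positive mother.
Ahmed (type O, Rh+): no genotype consistent with that phenotype can produce a type-B Rh- child with a type-O mother.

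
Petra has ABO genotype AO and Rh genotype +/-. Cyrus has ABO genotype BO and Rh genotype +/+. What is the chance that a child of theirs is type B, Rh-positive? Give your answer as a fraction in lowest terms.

ABO cross AO × BO → offspring phenotypes: 1/4 O, 1/4 A, 1/4 B, 1/4 AB.
Rh cross +/- × +/+ → 1 Rh+.
Independent loci: P(type B, Rh-positive) = 1/4 × 1 = 1/4.

1/4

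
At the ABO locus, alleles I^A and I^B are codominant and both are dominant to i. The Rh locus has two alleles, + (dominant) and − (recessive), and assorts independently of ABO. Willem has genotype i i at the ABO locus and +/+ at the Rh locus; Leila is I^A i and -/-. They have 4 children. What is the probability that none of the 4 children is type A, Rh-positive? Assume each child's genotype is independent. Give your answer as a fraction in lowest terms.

ABO cross i i × I^A i → 1/2 O, 1/2 A.
Rh cross +/+ × -/- → 1 Rh+; so P(type A, Rh-positive) = 1/2 × 1 = 1/2 per child.
P(not type A, Rh-positive) = 1/2 for one child; (1/2)^4 = 1/16.

1/16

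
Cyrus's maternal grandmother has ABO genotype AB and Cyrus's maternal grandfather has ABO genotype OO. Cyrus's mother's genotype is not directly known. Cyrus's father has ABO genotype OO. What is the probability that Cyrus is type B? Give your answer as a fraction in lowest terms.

1/4

Cyrus's mother's ABO genotype from AB × OO: 1/2 AO, 1/2 BO.
Crossing each possibility with the father OO and summing P(type B): 1/2·0 + 1/2·1/2 = 1/4.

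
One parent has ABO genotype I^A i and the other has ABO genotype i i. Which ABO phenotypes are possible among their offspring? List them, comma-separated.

O, A

Gametes from I^A i × i i give offspring ABO genotypes I^A i, i i, i.e. phenotypes O, A.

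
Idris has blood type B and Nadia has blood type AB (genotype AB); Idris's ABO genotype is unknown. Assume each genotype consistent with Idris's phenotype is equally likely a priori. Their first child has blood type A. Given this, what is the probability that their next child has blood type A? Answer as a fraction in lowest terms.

Possible genotypes: Idris ∈ {BB, BO}; Nadia ∈ {AB}.
Weight each parental genotype pair by prior × P(type-A child):
  BO × AB: posterior weight 1; P(next child type A) = 1/4.
Weighted sum = 1/4.

1/4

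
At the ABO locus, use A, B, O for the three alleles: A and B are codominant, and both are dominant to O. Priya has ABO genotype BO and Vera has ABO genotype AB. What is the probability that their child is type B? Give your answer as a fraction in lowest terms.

ABO cross BO × AB → offspring phenotypes: 1/4 A, 1/2 B, 1/4 AB.
So P(type B) = 1/2.

1/2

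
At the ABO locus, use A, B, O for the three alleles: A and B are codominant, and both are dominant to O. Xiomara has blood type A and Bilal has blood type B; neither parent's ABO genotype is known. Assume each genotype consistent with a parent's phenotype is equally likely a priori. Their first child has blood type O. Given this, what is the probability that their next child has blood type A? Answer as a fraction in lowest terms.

Possible genotypes: Xiomara ∈ {AA, AO}; Bilal ∈ {BB, BO}.
Weight each parental genotype pair by prior × P(type-O child):
  AO × BO: posterior weight 1; P(next child type A) = 1/4.
Weighted sum = 1/4.

1/4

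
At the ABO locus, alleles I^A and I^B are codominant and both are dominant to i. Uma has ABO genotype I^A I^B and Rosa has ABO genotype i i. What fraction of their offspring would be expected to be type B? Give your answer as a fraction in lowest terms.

ABO cross I^A I^B × i i → offspring phenotypes: 1/2 A, 1/2 B.
So P(type B) = 1/2.

1/2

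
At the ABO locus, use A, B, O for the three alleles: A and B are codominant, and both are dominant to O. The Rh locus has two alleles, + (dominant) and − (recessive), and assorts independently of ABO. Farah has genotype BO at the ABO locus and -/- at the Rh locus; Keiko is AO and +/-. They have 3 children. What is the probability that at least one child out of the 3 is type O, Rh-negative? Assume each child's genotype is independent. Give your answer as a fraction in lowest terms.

ABO cross BO × AO → 1/4 O, 1/4 A, 1/4 B, 1/4 AB.
Rh cross -/- × +/- → 1/2 Rh+, 1/2 Rh-; so P(type O, Rh-negative) = 1/4 × 1/2 = 1/8 per child.
P(none) = (7/8)^3 = 343/512; P(at least one) = 1 − 343/512 = 169/512.

169/512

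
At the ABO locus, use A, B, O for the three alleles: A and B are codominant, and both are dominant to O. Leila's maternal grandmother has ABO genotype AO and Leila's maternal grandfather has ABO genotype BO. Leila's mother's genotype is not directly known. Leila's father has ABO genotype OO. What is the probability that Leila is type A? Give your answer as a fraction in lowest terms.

Leila's mother's ABO genotype from AO × BO: 1/4 AB, 1/4 AO, 1/4 BO, 1/4 OO.
Crossing each possibility with the father OO and summing P(type A): 1/4·1/2 + 1/4·1/2 + 1/4·0 + 1/4·0 = 1/4.

1/4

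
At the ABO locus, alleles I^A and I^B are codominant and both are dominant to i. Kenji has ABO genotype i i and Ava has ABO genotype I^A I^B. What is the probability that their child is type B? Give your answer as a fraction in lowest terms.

ABO cross i i × I^A I^B → offspring phenotypes: 1/2 A, 1/2 B.
So P(type B) = 1/2.

1/2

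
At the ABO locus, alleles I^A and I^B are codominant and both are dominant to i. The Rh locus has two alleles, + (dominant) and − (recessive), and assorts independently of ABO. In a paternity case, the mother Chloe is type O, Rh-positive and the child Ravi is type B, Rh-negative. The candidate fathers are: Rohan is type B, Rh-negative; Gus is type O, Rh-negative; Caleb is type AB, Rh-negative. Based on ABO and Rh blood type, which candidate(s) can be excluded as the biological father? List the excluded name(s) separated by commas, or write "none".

A candidate is excluded only if no genotype consistent with his phenotype could produce a type B, Rh-negative child with a type O, Rh-positive mother.
Gus (type O, Rh-): no genotype consistent with that phenotype can produce a type-B Rh- child with a type-O mother.

Gus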